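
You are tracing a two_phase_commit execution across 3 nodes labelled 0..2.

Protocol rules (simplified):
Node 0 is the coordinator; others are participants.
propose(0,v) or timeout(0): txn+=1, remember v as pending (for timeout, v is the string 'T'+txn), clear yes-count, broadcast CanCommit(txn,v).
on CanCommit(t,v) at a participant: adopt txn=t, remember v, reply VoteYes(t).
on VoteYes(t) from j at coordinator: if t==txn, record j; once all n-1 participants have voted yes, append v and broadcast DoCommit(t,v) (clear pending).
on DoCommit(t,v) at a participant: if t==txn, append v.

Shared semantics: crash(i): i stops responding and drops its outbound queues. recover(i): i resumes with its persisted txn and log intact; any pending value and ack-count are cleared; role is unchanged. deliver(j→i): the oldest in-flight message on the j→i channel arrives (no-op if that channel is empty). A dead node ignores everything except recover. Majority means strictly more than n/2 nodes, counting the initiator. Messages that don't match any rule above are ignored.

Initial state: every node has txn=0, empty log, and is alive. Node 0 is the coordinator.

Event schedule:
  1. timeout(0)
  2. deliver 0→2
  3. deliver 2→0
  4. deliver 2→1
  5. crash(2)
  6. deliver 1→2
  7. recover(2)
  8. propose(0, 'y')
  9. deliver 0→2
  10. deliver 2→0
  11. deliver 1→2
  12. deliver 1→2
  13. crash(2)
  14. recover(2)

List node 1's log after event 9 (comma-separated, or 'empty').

step 1 timeout(0): 0={coor,t=1,log=-}
step 2 deliver 0→2: 2={part,t=1,log=-}
step 3 deliver 2→0: —
step 4 deliver 2→1: —
step 5 crash(2): 2={✗part,t=1,log=-}
step 6 deliver 1→2: —
step 7 recover(2): 2={part,t=1,log=-}
step 8 propose(0,'y'): 0={coor,t=2,log=-}
step 9 deliver 0→2: 2={part,t=2,log=-}

empty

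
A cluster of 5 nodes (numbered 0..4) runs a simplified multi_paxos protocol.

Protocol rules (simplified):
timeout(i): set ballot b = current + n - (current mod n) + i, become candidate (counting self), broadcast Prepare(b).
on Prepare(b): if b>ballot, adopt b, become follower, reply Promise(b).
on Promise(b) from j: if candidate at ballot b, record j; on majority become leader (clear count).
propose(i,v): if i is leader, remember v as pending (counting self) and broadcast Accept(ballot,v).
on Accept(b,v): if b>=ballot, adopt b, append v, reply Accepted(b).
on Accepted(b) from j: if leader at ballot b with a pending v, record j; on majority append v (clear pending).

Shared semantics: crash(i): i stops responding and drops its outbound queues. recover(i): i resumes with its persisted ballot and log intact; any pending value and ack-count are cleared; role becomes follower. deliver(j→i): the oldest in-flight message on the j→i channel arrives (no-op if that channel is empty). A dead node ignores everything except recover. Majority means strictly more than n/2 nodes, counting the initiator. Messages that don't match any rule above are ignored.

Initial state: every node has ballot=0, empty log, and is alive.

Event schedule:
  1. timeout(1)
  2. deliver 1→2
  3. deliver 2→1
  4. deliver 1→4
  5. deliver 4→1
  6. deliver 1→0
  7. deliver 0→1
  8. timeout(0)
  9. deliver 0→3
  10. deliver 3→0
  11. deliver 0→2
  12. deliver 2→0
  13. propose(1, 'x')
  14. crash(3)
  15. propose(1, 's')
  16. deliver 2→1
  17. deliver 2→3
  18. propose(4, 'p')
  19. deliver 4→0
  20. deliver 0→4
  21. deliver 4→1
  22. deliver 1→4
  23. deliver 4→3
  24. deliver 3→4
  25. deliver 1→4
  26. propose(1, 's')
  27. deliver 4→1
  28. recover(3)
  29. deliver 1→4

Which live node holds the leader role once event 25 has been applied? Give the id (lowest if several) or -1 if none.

step 1 timeout(1): 1={cand,b=6,log=-}
step 2 deliver 1→2: 2={foll,b=6,log=-}
step 3 deliver 2→1: —
step 4 deliver 1→4: 4={foll,b=6,log=-}
step 5 deliver 4→1: 1={lead,b=6,log=-}
step 6 deliver 1→0: 0={foll,b=6,log=-}
step 7 deliver 0→1: —
step 8 timeout(0): 0={cand,b=10,log=-}
step 9 deliver 0→3: 3={foll,b=10,log=-}
step 10 deliver 3→0: —
step 11 deliver 0→2: 2={foll,b=10,log=-}
step 12 deliver 2→0: 0={lead,b=10,log=-}
step 13 propose(1,'x'): —
step 14 crash(3): 3={✗foll,b=10,log=-}
step 15 propose(1,'s'): —
step 16 deliver 2→1: —
step 17 deliver 2→3: —
step 18 propose(4,'p'): —
step 19 deliver 4→0: —
step 20 deliver 0→4: 4={foll,b=10,log=-}
step 21 deliver 4→1: —
step 22 deliver 1→4: —
step 23 deliver 4→3: —
step 24 deliver 3→4: —
step 25 deliver 1→4: —

0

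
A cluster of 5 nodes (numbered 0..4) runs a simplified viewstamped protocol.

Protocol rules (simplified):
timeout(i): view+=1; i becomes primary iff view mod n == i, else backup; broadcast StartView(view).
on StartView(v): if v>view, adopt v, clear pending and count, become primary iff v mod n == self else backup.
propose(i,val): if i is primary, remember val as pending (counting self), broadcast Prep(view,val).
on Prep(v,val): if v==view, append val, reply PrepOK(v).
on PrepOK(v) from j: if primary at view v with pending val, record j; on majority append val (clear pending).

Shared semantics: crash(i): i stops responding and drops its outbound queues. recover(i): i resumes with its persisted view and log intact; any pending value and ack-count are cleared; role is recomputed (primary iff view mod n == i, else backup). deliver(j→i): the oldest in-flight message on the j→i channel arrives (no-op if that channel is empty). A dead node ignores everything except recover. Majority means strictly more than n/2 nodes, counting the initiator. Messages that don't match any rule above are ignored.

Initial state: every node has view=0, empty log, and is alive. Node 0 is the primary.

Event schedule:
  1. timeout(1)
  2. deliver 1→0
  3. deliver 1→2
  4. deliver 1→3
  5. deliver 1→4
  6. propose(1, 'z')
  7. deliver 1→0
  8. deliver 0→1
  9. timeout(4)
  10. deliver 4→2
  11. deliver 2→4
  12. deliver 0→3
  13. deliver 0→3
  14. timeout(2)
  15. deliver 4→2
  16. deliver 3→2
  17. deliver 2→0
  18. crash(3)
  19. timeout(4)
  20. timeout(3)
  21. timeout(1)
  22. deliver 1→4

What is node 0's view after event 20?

3

[1] timeout(1) → N1(prim v1 [-])
[2] deliver 1→0 → N0(back v1 [-])
[3] deliver 1→2 → N2(back v1 [-])
[4] deliver 1→3 → N3(back v1 [-])
[5] deliver 1→4 → N4(back v1 [-])
[6] propose(1,'z') → ∅
[7] deliver 1→0 → N0(back v1 [z])
[8] deliver 0→1 → ∅
[9] timeout(4) → N4(back v2 [-])
[10] deliver 4→2 → N2(prim v2 [-])
[11] deliver 2→4 → ∅
[12] deliver 0→3 → ∅
[13] deliver 0→3 → ∅
[14] timeout(2) → N2(back v3 [-])
[15] deliver 4→2 → ∅
[16] deliver 3→2 → ∅
[17] deliver 2→0 → N0(back v3 [z])
[18] crash(3) → N3(✗back v1 [-])
[19] timeout(4) → N4(back v3 [-])
[20] timeout(3) → ∅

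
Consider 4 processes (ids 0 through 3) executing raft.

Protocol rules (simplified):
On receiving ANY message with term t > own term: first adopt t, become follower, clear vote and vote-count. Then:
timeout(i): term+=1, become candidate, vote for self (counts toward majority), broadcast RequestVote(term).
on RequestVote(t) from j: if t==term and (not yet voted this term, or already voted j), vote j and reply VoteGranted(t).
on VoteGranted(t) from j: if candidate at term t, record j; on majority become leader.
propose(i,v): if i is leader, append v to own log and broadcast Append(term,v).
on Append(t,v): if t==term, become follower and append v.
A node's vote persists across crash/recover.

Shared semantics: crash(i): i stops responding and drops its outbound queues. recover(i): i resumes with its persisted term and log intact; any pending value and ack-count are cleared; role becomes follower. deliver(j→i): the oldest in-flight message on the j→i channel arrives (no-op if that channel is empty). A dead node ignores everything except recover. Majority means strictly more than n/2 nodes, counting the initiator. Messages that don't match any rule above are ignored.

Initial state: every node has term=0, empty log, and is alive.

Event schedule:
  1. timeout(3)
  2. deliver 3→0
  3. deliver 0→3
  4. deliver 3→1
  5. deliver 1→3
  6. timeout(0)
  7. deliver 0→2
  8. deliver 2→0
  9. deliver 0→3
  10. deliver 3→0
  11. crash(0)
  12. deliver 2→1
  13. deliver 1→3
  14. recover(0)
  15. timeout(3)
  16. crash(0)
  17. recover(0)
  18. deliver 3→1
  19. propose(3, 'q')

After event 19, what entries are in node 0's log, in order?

[1] timeout(3) → N3(cand t1 [-])
[2] deliver 3→0 → N0(foll t1 [-])
[3] deliver 0→3 → ∅
[4] deliver 3→1 → N1(foll t1 [-])
[5] deliver 1→3 → N3(lead t1 [-])
[6] timeout(0) → N0(cand t2 [-])
[7] deliver 0→2 → N2(foll t2 [-])
[8] deliver 2→0 → ∅
[9] deliver 0→3 → N3(foll t2 [-])
[10] deliver 3→0 → N0(lead t2 [-])
[11] crash(0) → N0(✗lead t2 [-])
[12] deliver 2→1 → ∅
[13] deliver 1→3 → ∅
[14] recover(0) → N0(foll t2 [-])
[15] timeout(3) → N3(cand t3 [-])
[16] crash(0) → N0(✗foll t2 [-])
[17] recover(0) → N0(foll t2 [-])
[18] deliver 3→1 → N1(foll t3 [-])
[19] propose(3,'q') → ∅

empty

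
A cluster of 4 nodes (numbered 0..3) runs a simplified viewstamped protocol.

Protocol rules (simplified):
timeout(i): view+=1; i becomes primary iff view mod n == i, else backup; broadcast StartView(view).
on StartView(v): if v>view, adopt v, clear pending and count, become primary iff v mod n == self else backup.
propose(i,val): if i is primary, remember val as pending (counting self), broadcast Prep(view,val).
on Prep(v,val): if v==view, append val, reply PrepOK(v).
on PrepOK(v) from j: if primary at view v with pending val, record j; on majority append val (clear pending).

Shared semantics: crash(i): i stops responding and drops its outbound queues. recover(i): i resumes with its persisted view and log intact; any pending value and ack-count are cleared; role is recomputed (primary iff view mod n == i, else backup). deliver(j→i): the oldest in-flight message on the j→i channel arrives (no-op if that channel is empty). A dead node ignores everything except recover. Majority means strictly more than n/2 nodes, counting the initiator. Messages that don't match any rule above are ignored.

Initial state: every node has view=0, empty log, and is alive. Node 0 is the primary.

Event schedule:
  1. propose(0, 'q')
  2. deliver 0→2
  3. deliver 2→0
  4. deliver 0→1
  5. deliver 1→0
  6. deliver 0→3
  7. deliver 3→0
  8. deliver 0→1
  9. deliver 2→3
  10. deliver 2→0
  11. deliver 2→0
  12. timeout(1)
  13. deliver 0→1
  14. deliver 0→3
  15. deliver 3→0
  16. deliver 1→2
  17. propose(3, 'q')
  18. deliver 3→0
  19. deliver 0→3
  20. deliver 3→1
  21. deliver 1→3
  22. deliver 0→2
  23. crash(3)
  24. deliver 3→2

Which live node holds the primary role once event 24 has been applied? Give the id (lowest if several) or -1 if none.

0

after 1 — propose(0,'q'): ·
after 2 — deliver 0→2: n2:back/v0/[q]
after 3 — deliver 2→0: ·
after 4 — deliver 0→1: n1:back/v0/[q]
after 5 — deliver 1→0: n0:prim/v0/[q]
after 6 — deliver 0→3: n3:back/v0/[q]
after 7 — deliver 3→0: ·
after 8 — deliver 0→1: ·
after 9 — deliver 2→3: ·
after 10 — deliver 2→0: ·
after 11 — deliver 2→0: ·
after 12 — timeout(1): n1:prim/v1/[q]
after 13 — deliver 0→1: ·
after 14 — deliver 0→3: ·
after 15 — deliver 3→0: ·
after 16 — deliver 1→2: n2:back/v1/[q]
after 17 — propose(3,'q'): ·
after 18 — deliver 3→0: ·
after 19 — deliver 0→3: ·
after 20 — deliver 3→1: ·
after 21 — deliver 1→3: n3:back/v1/[q]
after 22 — deliver 0→2: ·
after 23 — crash(3): n3:✗back/v1/[q]
after 24 — deliver 3→2: ·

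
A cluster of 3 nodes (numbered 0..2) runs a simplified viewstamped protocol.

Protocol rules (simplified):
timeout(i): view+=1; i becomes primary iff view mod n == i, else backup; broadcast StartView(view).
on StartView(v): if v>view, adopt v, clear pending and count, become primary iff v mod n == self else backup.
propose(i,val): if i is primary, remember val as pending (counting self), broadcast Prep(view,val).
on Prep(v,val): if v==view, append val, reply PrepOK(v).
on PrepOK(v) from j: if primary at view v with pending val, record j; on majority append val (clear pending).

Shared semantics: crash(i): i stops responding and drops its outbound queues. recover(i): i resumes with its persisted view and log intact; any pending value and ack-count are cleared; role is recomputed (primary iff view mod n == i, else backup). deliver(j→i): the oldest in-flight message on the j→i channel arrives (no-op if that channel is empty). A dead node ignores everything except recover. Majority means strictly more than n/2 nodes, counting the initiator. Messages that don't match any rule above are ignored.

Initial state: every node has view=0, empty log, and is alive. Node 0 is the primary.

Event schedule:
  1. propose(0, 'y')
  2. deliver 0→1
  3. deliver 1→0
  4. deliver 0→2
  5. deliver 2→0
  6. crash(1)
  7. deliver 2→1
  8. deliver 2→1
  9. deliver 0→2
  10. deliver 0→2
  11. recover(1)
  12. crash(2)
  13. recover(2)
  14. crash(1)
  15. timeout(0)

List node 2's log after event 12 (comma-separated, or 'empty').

y

step 1 propose(0,'y'): —
step 2 deliver 0→1: 1={back,v=0,log=y}
step 3 deliver 1→0: 0={prim,v=0,log=y}
step 4 deliver 0→2: 2={back,v=0,log=y}
step 5 deliver 2→0: —
step 6 crash(1): 1={✗back,v=0,log=y}
step 7 deliver 2→1: —
step 8 deliver 2→1: —
step 9 deliver 0→2: —
step 10 deliver 0→2: —
step 11 recover(1): 1={back,v=0,log=y}
step 12 crash(2): 2={✗back,v=0,log=y}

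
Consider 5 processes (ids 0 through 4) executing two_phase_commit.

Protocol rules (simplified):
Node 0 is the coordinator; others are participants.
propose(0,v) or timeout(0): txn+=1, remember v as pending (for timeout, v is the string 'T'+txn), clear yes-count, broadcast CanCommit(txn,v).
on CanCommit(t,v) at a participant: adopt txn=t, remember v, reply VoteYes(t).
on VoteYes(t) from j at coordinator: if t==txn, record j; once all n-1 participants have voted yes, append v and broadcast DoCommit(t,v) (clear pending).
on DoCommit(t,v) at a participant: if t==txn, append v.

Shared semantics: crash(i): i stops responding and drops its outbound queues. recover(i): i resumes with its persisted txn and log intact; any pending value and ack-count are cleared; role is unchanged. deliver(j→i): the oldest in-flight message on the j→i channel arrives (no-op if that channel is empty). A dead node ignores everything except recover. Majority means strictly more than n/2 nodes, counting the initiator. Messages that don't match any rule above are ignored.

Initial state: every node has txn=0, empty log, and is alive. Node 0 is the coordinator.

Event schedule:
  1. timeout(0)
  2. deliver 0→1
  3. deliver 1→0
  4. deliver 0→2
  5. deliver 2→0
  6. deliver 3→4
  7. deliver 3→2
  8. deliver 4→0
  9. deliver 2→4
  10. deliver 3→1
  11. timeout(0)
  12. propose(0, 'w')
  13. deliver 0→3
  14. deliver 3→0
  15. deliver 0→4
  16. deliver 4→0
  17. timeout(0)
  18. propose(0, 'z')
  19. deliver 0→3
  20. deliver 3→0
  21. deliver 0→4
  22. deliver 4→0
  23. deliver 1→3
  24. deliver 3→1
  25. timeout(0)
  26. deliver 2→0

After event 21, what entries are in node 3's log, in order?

empty

after 1 — timeout(0): n0:coor/t1/[-]
after 2 — deliver 0→1: n1:part/t1/[-]
after 3 — deliver 1→0: ·
after 4 — deliver 0→2: n2:part/t1/[-]
after 5 — deliver 2→0: ·
after 6 — deliver 3→4: ·
after 7 — deliver 3→2: ·
after 8 — deliver 4→0: ·
after 9 — deliver 2→4: ·
after 10 — deliver 3→1: ·
after 11 — timeout(0): n0:coor/t2/[-]
after 12 — propose(0,'w'): n0:coor/t3/[-]
after 13 — deliver 0→3: n3:part/t1/[-]
after 14 — deliver 3→0: ·
after 15 — deliver 0→4: n4:part/t1/[-]
after 16 — deliver 4→0: ·
after 17 — timeout(0): n0:coor/t4/[-]
after 18 — propose(0,'z'): n0:coor/t5/[-]
after 19 — deliver 0→3: n3:part/t2/[-]
after 20 — deliver 3→0: ·
after 21 — deliver 0→4: n4:part/t2/[-]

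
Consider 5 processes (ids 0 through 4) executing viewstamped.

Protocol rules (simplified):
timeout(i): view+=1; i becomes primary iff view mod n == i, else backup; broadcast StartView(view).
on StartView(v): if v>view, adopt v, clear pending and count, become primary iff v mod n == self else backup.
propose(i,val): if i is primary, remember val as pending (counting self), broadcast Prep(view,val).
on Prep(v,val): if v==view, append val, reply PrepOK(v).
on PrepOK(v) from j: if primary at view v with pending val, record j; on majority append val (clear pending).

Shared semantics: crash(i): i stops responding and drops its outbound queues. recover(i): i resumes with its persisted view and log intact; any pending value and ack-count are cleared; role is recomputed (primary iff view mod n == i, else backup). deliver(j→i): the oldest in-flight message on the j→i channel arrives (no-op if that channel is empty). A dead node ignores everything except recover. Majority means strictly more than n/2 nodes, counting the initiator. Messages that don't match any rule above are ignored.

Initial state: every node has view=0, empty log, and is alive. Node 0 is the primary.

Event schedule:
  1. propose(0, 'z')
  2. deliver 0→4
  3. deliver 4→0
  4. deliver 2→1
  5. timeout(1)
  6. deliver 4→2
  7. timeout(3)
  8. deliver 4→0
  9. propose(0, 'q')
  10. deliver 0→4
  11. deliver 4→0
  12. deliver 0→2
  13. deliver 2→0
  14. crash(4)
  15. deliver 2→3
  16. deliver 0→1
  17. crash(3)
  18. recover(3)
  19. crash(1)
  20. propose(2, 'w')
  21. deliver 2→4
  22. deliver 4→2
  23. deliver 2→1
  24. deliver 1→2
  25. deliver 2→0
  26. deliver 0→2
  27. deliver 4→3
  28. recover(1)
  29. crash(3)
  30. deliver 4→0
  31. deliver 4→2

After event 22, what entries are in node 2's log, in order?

z

[1] propose(0,'z') → ∅
[2] deliver 0→4 → N4(back v0 [z])
[3] deliver 4→0 → ∅
[4] deliver 2→1 → ∅
[5] timeout(1) → N1(prim v1 [-])
[6] deliver 4→2 → ∅
[7] timeout(3) → N3(back v1 [-])
[8] deliver 4→0 → ∅
[9] propose(0,'q') → ∅
[10] deliver 0→4 → N4(back v0 [z,q])
[11] deliver 4→0 → ∅
[12] deliver 0→2 → N2(back v0 [z])
[13] deliver 2→0 → N0(prim v0 [q])
[14] crash(4) → N4(✗back v0 [z,q])
[15] deliver 2→3 → ∅
[16] deliver 0→1 → ∅
[17] crash(3) → N3(✗back v1 [-])
[18] recover(3) → N3(back v1 [-])
[19] crash(1) → N1(✗prim v1 [-])
[20] propose(2,'w') → ∅
[21] deliver 2→4 → ∅
[22] deliver 4→2 → ∅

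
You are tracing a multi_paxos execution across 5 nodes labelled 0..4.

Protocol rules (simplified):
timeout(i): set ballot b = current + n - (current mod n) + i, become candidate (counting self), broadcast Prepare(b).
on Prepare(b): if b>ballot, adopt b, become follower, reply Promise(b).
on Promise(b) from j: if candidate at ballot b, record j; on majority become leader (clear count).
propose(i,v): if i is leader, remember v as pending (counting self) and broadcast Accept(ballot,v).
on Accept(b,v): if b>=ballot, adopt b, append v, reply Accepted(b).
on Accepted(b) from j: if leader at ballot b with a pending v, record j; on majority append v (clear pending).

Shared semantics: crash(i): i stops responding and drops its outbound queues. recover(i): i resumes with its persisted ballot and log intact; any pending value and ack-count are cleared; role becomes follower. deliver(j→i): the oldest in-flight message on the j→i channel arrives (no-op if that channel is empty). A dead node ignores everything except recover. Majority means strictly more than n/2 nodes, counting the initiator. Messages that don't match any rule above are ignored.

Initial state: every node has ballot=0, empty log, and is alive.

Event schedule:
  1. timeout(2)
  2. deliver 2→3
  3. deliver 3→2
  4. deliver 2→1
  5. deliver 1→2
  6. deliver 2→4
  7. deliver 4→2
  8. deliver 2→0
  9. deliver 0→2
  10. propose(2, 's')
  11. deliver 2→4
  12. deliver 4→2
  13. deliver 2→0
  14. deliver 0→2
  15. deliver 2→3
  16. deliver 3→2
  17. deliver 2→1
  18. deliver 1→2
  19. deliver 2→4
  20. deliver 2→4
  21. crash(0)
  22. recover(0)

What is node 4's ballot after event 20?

7

step 1 timeout(2): 2={cand,b=7,log=-}
step 2 deliver 2→3: 3={foll,b=7,log=-}
step 3 deliver 3→2: —
step 4 deliver 2→1: 1={foll,b=7,log=-}
step 5 deliver 1→2: 2={lead,b=7,log=-}
step 6 deliver 2→4: 4={foll,b=7,log=-}
step 7 deliver 4→2: —
step 8 deliver 2→0: 0={foll,b=7,log=-}
step 9 deliver 0→2: —
step 10 propose(2,'s'): —
step 11 deliver 2→4: 4={foll,b=7,log=s}
step 12 deliver 4→2: —
step 13 deliver 2→0: 0={foll,b=7,log=s}
step 14 deliver 0→2: 2={lead,b=7,log=s}
step 15 deliver 2→3: 3={foll,b=7,log=s}
step 16 deliver 3→2: —
step 17 deliver 2→1: 1={foll,b=7,log=s}
step 18 deliver 1→2: —
step 19 deliver 2→4: —
step 20 deliver 2→4: —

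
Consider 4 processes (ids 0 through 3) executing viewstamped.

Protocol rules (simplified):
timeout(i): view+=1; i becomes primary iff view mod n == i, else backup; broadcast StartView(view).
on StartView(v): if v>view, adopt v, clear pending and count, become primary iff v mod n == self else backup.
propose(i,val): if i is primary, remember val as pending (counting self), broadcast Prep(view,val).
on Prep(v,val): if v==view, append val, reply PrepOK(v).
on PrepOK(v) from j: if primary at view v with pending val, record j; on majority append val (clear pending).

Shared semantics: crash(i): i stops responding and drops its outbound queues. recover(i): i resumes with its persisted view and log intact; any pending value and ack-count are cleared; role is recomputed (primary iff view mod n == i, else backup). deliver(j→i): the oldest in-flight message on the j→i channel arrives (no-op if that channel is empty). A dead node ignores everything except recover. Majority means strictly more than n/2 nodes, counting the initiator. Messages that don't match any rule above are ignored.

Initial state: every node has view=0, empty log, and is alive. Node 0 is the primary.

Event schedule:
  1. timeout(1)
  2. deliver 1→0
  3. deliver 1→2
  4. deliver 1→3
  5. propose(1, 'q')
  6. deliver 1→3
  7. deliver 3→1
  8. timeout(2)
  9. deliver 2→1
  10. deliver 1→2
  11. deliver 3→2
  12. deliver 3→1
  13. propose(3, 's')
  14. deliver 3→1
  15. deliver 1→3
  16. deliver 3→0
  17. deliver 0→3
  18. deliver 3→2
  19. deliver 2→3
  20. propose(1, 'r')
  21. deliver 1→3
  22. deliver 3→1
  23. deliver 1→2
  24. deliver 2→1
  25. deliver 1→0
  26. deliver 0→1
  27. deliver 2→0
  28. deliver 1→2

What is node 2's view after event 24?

2

e1 timeout(1): 1[prim,v=1,-]
e2 deliver 1→0: 0[back,v=1,-]
e3 deliver 1→2: 2[back,v=1,-]
e4 deliver 1→3: 3[back,v=1,-]
e5 propose(1,'q'): ·
e6 deliver 1→3: 3[back,v=1,q]
e7 deliver 3→1: ·
e8 timeout(2): 2[prim,v=2,-]
e9 deliver 2→1: 1[back,v=2,-]
e10 deliver 1→2: ·
e11 deliver 3→2: ·
e12 deliver 3→1: ·
e13 propose(3,'s'): ·
e14 deliver 3→1: ·
e15 deliver 1→3: ·
e16 deliver 3→0: ·
e17 deliver 0→3: ·
e18 deliver 3→2: ·
e19 deliver 2→3: 3[back,v=2,q]
e20 propose(1,'r'): ·
e21 deliver 1→3: ·
e22 deliver 3→1: ·
e23 deliver 1→2: ·
e24 deliver 2→1: ·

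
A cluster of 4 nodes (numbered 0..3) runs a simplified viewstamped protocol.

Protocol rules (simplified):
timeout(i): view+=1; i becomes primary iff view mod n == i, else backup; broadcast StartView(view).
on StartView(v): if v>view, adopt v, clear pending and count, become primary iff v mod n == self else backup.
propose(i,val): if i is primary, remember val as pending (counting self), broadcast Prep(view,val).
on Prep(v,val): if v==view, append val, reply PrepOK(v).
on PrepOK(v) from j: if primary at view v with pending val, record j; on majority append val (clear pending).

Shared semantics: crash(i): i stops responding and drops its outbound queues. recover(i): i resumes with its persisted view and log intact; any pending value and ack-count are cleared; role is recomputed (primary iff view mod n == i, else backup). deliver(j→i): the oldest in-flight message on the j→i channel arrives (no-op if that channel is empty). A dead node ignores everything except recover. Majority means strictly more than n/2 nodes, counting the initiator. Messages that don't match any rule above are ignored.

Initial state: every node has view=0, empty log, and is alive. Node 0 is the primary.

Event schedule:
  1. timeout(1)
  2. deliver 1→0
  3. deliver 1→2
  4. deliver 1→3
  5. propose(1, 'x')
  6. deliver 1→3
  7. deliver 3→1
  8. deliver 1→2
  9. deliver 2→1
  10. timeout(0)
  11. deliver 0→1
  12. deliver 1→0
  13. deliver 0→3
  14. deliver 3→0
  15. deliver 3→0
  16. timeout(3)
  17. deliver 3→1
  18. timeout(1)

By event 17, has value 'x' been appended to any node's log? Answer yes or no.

step 1 timeout(1): 1={prim,v=1,log=-}
step 2 deliver 1→0: 0={back,v=1,log=-}
step 3 deliver 1→2: 2={back,v=1,log=-}
step 4 deliver 1→3: 3={back,v=1,log=-}
step 5 propose(1,'x'): —
step 6 deliver 1→3: 3={back,v=1,log=x}
step 7 deliver 3→1: —
step 8 deliver 1→2: 2={back,v=1,log=x}
step 9 deliver 2→1: 1={prim,v=1,log=x}
step 10 timeout(0): 0={back,v=2,log=-}
step 11 deliver 0→1: 1={back,v=2,log=x}
step 12 deliver 1→0: —
step 13 deliver 0→3: 3={back,v=2,log=x}
step 14 deliver 3→0: —
step 15 deliver 3→0: —
step 16 timeout(3): 3={prim,v=3,log=x}
step 17 deliver 3→1: 1={back,v=3,log=x}

yes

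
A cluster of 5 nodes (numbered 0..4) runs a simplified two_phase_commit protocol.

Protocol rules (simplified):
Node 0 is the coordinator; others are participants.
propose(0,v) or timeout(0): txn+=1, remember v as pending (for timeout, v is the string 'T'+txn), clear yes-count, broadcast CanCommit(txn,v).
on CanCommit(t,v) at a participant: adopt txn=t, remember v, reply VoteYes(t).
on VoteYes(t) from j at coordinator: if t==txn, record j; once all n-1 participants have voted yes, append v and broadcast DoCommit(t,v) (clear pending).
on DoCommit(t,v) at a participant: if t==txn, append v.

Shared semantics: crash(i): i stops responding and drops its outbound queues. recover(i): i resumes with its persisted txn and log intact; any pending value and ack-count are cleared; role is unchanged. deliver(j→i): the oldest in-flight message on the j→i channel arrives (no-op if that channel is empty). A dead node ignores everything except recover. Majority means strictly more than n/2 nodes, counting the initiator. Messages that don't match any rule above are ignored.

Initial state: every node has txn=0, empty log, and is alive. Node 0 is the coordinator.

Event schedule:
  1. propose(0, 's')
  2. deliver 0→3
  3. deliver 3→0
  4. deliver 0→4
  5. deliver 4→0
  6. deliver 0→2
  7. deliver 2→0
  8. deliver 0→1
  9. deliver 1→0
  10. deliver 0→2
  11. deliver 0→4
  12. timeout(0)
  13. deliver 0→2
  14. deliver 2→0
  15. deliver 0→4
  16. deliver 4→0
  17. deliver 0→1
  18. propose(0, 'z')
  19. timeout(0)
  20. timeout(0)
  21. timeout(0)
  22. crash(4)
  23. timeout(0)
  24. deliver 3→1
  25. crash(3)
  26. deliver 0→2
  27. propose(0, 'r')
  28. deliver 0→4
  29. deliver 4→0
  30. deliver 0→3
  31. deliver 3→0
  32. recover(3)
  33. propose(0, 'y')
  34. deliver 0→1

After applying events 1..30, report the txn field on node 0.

8

1. propose(0,'s'):  <0:coor t1 ->
2. deliver 0→3:  <3:part t1 ->
3. deliver 3→0:  nop
4. deliver 0→4:  <4:part t1 ->
5. deliver 4→0:  nop
6. deliver 0→2:  <2:part t1 ->
7. deliver 2→0:  nop
8. deliver 0→1:  <1:part t1 ->
9. deliver 1→0:  <0:coor t1 s>
10. deliver 0→2:  <2:part t1 s>
11. deliver 0→4:  <4:part t1 s>
12. timeout(0):  <0:coor t2 s>
13. deliver 0→2:  <2:part t2 s>
14. deliver 2→0:  nop
15. deliver 0→4:  <4:part t2 s>
16. deliver 4→0:  nop
17. deliver 0→1:  <1:part t1 s>
18. propose(0,'z'):  <0:coor t3 s>
19. timeout(0):  <0:coor t4 s>
20. timeout(0):  <0:coor t5 s>
21. timeout(0):  <0:coor t6 s>
22. crash(4):  <4:✗part t2 s>
23. timeout(0):  <0:coor t7 s>
24. deliver 3→1:  nop
25. crash(3):  <3:✗part t1 ->
26. deliver 0→2:  <2:part t3 s>
27. propose(0,'r'):  <0:coor t8 s>
28. deliver 0→4:  nop
29. deliver 4→0:  nop
30. deliver 0→3:  nop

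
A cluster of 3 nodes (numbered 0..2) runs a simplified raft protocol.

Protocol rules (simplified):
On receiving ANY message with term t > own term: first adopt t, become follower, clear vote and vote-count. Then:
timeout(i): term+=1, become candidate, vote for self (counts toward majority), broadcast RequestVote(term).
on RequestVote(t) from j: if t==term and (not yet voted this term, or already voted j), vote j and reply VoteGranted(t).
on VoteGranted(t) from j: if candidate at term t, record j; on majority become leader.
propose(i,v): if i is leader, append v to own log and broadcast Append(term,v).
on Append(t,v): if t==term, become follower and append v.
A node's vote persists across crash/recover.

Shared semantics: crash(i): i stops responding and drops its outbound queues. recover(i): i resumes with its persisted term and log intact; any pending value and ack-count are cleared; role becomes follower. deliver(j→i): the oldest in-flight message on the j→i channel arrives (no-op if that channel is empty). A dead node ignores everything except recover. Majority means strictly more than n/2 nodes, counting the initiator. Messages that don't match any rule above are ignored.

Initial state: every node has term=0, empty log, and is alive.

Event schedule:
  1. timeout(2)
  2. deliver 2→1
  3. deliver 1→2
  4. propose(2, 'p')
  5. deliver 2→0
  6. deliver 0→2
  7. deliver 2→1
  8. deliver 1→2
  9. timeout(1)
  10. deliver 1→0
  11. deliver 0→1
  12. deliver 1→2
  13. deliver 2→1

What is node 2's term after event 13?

e1 timeout(2): 2[cand,t=1,-]
e2 deliver 2→1: 1[foll,t=1,-]
e3 deliver 1→2: 2[lead,t=1,-]
e4 propose(2,'p'): 2[lead,t=1,p]
e5 deliver 2→0: 0[foll,t=1,-]
e6 deliver 0→2: ·
e7 deliver 2→1: 1[foll,t=1,p]
e8 deliver 1→2: ·
e9 timeout(1): 1[cand,t=2,p]
e10 deliver 1→0: 0[foll,t=2,-]
e11 deliver 0→1: 1[lead,t=2,p]
e12 deliver 1→2: 2[foll,t=2,p]
e13 deliver 2→1: ·

2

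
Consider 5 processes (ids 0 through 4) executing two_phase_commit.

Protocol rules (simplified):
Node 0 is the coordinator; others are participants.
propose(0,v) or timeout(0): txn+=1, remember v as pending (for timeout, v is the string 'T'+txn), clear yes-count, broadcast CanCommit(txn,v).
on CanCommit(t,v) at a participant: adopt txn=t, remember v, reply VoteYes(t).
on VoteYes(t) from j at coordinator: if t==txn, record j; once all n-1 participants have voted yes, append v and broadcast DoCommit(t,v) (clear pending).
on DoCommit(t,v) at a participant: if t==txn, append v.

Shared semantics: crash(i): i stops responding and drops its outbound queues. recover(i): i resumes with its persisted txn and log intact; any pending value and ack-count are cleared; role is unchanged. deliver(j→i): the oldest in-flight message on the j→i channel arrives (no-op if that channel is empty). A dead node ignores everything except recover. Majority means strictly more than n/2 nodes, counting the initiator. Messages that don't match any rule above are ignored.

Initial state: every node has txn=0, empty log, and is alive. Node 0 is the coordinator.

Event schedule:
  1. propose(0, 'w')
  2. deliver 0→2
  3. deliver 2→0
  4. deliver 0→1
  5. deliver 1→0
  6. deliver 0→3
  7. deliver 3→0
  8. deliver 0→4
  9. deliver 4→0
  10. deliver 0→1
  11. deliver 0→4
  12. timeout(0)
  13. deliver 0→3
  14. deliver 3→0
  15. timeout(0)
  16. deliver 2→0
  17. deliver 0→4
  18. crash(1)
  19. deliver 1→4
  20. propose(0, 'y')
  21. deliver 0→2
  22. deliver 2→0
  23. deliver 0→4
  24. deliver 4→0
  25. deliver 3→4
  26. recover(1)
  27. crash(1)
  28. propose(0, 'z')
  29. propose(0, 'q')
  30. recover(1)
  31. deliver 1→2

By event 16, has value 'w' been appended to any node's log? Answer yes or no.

e1 propose(0,'w'): 0[coor,t=1,-]
e2 deliver 0→2: 2[part,t=1,-]
e3 deliver 2→0: ·
e4 deliver 0→1: 1[part,t=1,-]
e5 deliver 1→0: ·
e6 deliver 0→3: 3[part,t=1,-]
e7 deliver 3→0: ·
e8 deliver 0→4: 4[part,t=1,-]
e9 deliver 4→0: 0[coor,t=1,w]
e10 deliver 0→1: 1[part,t=1,w]
e11 deliver 0→4: 4[part,t=1,w]
e12 timeout(0): 0[coor,t=2,w]
e13 deliver 0→3: 3[part,t=1,w]
e14 deliver 3→0: ·
e15 timeout(0): 0[coor,t=3,w]
e16 deliver 2→0: ·

yes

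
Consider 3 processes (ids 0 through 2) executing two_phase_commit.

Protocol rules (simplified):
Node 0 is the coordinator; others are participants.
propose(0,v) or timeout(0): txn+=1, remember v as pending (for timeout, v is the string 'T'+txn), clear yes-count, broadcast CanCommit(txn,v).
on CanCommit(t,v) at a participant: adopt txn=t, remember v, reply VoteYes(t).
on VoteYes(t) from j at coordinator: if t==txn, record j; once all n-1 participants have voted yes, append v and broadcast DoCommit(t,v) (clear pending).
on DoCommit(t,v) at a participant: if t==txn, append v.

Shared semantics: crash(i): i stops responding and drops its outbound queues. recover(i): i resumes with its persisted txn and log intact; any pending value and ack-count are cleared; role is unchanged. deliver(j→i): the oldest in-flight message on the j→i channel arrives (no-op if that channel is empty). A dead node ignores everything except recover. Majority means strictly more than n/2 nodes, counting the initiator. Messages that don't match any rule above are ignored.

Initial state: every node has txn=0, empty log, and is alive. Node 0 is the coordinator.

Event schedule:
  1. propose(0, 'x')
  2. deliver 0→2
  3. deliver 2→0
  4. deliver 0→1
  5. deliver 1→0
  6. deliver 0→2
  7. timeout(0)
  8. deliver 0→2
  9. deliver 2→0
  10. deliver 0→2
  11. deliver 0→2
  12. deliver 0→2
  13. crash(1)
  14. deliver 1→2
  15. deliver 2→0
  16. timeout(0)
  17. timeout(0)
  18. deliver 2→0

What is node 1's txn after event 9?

1

after 1 — propose(0,'x'): n0:coor/t1/[-]
after 2 — deliver 0→2: n2:part/t1/[-]
after 3 — deliver 2→0: ·
after 4 — deliver 0→1: n1:part/t1/[-]
after 5 — deliver 1→0: n0:coor/t1/[x]
after 6 — deliver 0→2: n2:part/t1/[x]
after 7 — timeout(0): n0:coor/t2/[x]
after 8 — deliver 0→2: n2:part/t2/[x]
after 9 — deliver 2→0: ·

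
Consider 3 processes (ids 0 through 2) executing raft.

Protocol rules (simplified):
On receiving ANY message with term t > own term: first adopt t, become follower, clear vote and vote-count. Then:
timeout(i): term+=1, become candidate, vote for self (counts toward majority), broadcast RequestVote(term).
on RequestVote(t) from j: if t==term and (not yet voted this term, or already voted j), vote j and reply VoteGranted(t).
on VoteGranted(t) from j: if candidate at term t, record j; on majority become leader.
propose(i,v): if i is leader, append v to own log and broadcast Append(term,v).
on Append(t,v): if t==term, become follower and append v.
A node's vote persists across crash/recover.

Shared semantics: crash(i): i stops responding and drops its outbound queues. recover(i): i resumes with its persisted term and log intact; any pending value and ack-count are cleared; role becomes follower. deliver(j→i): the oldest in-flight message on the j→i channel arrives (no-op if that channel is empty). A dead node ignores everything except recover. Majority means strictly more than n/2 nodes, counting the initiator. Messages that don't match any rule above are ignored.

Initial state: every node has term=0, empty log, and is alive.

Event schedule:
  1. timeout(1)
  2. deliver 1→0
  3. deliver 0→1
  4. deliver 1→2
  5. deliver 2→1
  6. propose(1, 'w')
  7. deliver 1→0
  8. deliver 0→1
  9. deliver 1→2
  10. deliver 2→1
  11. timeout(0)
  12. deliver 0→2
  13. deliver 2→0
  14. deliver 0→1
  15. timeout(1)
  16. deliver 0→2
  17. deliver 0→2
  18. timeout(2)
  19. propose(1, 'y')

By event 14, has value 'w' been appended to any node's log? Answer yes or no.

after 1 — timeout(1): n1:cand/t1/[-]
after 2 — deliver 1→0: n0:foll/t1/[-]
after 3 — deliver 0→1: n1:lead/t1/[-]
after 4 — deliver 1→2: n2:foll/t1/[-]
after 5 — deliver 2→1: ·
after 6 — propose(1,'w'): n1:lead/t1/[w]
after 7 — deliver 1→0: n0:foll/t1/[w]
after 8 — deliver 0→1: ·
after 9 — deliver 1→2: n2:foll/t1/[w]
after 10 — deliver 2→1: ·
after 11 — timeout(0): n0:cand/t2/[w]
after 12 — deliver 0→2: n2:foll/t2/[w]
after 13 — deliver 2→0: n0:lead/t2/[w]
after 14 — deliver 0→1: n1:foll/t2/[w]

yes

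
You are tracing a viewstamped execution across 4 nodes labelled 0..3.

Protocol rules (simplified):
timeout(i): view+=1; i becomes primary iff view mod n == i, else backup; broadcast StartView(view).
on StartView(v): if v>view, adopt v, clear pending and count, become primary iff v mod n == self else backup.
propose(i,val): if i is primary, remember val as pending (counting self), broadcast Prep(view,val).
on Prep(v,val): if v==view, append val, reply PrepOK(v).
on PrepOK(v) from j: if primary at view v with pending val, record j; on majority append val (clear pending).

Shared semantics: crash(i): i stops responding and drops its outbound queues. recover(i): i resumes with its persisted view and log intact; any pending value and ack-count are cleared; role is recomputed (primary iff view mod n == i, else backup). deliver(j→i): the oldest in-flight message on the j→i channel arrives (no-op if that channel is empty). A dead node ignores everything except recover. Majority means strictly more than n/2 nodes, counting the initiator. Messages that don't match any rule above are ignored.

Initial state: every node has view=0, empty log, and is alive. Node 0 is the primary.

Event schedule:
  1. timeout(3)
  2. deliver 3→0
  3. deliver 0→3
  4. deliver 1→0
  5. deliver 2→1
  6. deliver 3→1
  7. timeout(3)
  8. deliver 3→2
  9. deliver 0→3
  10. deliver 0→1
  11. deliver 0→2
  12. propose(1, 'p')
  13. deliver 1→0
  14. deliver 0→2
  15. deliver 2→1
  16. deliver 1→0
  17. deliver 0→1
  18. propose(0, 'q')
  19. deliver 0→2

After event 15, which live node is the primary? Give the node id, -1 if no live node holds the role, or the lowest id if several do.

e1 timeout(3): 3[back,v=1,-]
e2 deliver 3→0: 0[back,v=1,-]
e3 deliver 0→3: ·
e4 deliver 1→0: ·
e5 deliver 2→1: ·
e6 deliver 3→1: 1[prim,v=1,-]
e7 timeout(3): 3[back,v=2,-]
e8 deliver 3→2: 2[back,v=1,-]
e9 deliver 0→3: ·
e10 deliver 0→1: ·
e11 deliver 0→2: ·
e12 propose(1,'p'): ·
e13 deliver 1→0: 0[back,v=1,p]
e14 deliver 0→2: ·
e15 deliver 2→1: ·

1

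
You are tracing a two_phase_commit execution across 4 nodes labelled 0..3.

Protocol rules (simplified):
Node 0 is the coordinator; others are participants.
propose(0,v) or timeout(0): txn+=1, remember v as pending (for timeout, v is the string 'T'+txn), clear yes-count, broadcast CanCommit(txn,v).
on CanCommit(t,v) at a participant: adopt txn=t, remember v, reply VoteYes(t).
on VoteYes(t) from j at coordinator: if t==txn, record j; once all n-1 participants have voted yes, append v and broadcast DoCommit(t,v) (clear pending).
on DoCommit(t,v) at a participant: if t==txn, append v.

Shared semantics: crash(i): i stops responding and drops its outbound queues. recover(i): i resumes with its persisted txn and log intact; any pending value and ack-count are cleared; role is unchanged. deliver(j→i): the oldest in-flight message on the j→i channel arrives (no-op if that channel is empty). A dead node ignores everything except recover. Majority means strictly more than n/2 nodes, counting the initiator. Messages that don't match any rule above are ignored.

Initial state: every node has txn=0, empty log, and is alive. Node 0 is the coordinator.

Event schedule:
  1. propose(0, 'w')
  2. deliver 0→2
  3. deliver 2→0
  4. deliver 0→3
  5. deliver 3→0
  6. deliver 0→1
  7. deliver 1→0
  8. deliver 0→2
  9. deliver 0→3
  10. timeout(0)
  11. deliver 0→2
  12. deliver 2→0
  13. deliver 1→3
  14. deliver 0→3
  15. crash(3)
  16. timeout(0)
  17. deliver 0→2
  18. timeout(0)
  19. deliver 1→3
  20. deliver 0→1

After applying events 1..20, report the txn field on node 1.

e1 propose(0,'w'): 0[coor,t=1,-]
e2 deliver 0→2: 2[part,t=1,-]
e3 deliver 2→0: ·
e4 deliver 0→3: 3[part,t=1,-]
e5 deliver 3→0: ·
e6 deliver 0→1: 1[part,t=1,-]
e7 deliver 1→0: 0[coor,t=1,w]
e8 deliver 0→2: 2[part,t=1,w]
e9 deliver 0→3: 3[part,t=1,w]
e10 timeout(0): 0[coor,t=2,w]
e11 deliver 0→2: 2[part,t=2,w]
e12 deliver 2→0: ·
e13 deliver 1→3: ·
e14 deliver 0→3: 3[part,t=2,w]
e15 crash(3): 3[✗part,t=2,w]
e16 timeout(0): 0[coor,t=3,w]
e17 deliver 0→2: 2[part,t=3,w]
e18 timeout(0): 0[coor,t=4,w]
e19 deliver 1→3: ·
e20 deliver 0→1: 1[part,t=1,w]

1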